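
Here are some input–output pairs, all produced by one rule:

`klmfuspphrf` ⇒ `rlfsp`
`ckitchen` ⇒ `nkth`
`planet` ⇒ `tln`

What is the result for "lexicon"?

oei

Rule — keep every other character starting from the second (positions 2nd, 4th, 6th, ...), then move the last character to the front.
"lexicon" → "eio" → "oei".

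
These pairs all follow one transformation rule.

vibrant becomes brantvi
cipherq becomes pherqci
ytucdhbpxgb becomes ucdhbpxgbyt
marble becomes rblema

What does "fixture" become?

xturefi

The rule is to move the first 2 characters to the end (rotate left by 2).
For "fixture" the result is "xturefi".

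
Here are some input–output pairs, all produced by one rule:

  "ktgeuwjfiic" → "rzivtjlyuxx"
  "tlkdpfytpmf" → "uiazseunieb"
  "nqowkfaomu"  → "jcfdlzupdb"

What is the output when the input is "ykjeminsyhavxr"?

gnzytbxchnwpkm

What's happening: move the last character to the front, then shift every letter 11 places backward in the alphabet (wrapping around).
For "ykjeminsyhavxr" the result is "gnzytbxchnwpkm".
(Check on "tlkdpfytpmf": → "ftlkdpfytpm" → "uiazseunieb" ✓)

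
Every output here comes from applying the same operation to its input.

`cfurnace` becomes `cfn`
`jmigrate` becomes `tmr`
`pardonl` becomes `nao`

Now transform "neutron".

Each output is the input with this applied: move the last 2 characters to the front (rotate right by 2), then keep one character in every 3, starting at position 1 (positions 1st, 4th, 7th, ...).
Working it through for "neutron": intermediate "onneutr", final "oer".

oer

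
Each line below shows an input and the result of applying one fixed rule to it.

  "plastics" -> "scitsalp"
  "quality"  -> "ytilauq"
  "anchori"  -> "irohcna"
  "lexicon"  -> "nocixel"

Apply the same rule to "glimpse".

What's happening: reverse the string.
Doing the same to "glimpse": "espmilg".

espmilg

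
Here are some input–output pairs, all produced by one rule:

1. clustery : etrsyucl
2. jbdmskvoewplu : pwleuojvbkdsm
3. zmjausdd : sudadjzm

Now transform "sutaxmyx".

Looking at the pairs, the operation is to move the last 3 characters to the front (rotate right by 3), then take characters alternately from the front and the back (1st, last, 2nd, 2nd-last, ...).
Starting from "sutaxmyx": after the first operation, "myxsutax"; after the second, "mxyaxtsu".
(Check on "jbdmskvoewplu": → "plujbdmskvoew" → "pwleuojvbkdsm" ✓)

mxyaxtsu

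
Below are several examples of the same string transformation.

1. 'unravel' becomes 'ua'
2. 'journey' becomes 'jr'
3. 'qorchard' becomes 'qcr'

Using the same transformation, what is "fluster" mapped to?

The rule is to move the last character to the front, then keep one character in every 3, starting at position 2 (positions 2nd, 5th, 8th, ...).
On "fluster" that produces "fs".

fs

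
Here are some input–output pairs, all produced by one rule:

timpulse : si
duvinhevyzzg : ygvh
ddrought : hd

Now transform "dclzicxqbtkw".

bwlc

What's happening: swap the front and back halves of the string, then keep one character in every 3, starting at position 3 (positions 3rd, 6th, 9th, ...).
Applying both steps to "dclzicxqbtkw": "xqbtkwdclzic", then "bwlc".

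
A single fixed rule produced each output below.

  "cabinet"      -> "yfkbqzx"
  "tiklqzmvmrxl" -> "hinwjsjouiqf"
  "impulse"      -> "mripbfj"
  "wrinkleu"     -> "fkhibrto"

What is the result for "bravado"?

The transformation: shift every letter 3 places backward in the alphabet (wrapping around), then move the first 2 characters to the end (rotate left by 2).
Applying both steps to "bravado": "yoxsxal", then "xsxalyo".

xsxalyo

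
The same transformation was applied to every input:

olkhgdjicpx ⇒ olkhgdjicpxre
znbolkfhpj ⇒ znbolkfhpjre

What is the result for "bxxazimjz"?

Rule — append "re".
"bxxazimjz" → "bxxazimjzre".

bxxazimjzre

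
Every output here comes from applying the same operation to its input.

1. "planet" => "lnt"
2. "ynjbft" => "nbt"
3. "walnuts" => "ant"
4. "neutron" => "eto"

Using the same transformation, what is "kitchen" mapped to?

The pattern: keep every other character starting from the second (positions 2nd, 4th, 6th, ...).
So "kitchen" becomes "ice".

ice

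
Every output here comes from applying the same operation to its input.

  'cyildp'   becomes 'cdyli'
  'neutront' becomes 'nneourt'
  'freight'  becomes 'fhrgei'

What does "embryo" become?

The transformation: delete the last character, then take characters alternately from the front and the back (1st, last, 2nd, 2nd-last, ...).
On "embryo": the first step gives "embry", and the second then gives "eymrb".

eymrb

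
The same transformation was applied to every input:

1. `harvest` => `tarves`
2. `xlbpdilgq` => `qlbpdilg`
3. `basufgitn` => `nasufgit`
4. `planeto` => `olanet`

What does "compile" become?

Looking at the pairs, the operation is to delete the first character, then move the last character to the front.
"compile" → "ompile" → "eompil".

eompil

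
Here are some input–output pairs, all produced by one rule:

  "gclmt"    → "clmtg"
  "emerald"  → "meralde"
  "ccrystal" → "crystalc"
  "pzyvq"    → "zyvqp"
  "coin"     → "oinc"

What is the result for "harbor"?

In each case the input is transformed by: move the first character to the end.
"harbor" → "arborh".

arborh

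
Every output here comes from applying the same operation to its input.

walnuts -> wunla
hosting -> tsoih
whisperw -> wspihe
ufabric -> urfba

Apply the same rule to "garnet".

In each case the input is transformed by: delete the last 2 characters, then sort the characters into reverse alphabetical order.
For "garnet", step one produces "garn"; step two turns that into "rnga".

rnga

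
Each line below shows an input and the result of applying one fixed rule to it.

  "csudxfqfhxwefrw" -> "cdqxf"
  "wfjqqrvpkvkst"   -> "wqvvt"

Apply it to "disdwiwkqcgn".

ddwc

Looking at the pairs, the operation is to keep one character in every 3, starting at position 1 (positions 1st, 4th, 7th, ...).
Doing the same to "disdwiwkqcgn": "ddwc".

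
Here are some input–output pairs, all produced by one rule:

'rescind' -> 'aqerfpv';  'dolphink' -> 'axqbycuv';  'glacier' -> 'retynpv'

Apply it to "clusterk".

Each output is the input with this applied: move the last 2 characters to the front (rotate right by 2), then shift every letter 13 places forward in the alphabet (wrapping around) — i.e. ROT13.
"clusterk" → "rkcluste" → "expyhfgr".
(Check on "rescind": → "ndresci" → "aqerfpv" ✓)

expyhfgr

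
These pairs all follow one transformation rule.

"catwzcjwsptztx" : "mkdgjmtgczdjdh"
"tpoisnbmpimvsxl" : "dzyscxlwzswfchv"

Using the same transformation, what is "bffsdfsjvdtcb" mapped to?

What's happening: shift every letter 10 places forward in the alphabet (wrapping around).
For "bffsdfsjvdtcb" the result is "lppcnpctfndml".

lppcnpctfndml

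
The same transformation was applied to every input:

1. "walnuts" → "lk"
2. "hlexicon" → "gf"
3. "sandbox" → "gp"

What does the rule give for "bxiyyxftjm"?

Rule — shift every letter 8 places backward in the alphabet (wrapping around), then keep only the last 2 characters.
Starting from "bxiyyxftjm": after the first operation, "tpaqqpxlbe"; after the second, "be".

be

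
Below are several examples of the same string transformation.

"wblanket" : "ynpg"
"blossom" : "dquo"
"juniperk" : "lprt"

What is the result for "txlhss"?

vnu

The transformation: shift every letter 2 places forward in the alphabet (wrapping around), then keep every other character starting from the first (positions 1st, 3rd, 5th, ...).
For "txlhss" the result is "vnu".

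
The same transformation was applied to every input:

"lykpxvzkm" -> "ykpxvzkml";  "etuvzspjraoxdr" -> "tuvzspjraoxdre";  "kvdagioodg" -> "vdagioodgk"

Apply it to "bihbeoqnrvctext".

ihbeoqnrvctextb

Looking at the pairs, the operation is to move the first character to the end.
On "bihbeoqnrvctext" that produces "ihbeoqnrvctextb".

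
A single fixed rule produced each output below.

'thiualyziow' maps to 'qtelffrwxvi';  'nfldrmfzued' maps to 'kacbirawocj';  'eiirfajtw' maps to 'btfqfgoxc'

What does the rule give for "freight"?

cqoebdf

The pattern: take characters alternately from the front and the back (1st, last, 2nd, 2nd-last, ...), then shift every letter 3 places backward in the alphabet (wrapping around).
Working it through for "freight": intermediate "ftrhegi", final "cqoebdf".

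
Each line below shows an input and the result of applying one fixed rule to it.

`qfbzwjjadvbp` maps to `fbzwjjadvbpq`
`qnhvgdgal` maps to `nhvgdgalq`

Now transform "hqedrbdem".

The transformation: move the first character to the end.
Applying that to "hqedrbdem" gives "qedrbdemh".

qedrbdemh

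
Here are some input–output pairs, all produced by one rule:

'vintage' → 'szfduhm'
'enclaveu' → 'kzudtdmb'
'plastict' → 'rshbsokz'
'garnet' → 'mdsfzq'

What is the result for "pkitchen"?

sbgdmojh

The rule is to move the first 3 characters to the end (rotate left by 3), then shift every letter 1 place backward in the alphabet (wrapping around).
"pkitchen" → "tchenpki" → "sbgdmojh".
(Check on "plastict": → "stictpla" → "rshbsokz" ✓)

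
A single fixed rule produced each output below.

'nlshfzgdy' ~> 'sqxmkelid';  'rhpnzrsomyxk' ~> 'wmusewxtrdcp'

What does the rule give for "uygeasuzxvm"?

Looking at the pairs, the operation is to shift every letter 5 places forward in the alphabet (wrapping around).
So "uygeasuzxvm" becomes "zdljfxzecar".

zdljfxzecar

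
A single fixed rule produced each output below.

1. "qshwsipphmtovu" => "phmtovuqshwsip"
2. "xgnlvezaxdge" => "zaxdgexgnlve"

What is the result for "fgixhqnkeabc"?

nkeabcfgixhq

The rule is to swap the front and back halves of the string.
So "fgixhqnkeabc" becomes "nkeabcfgixhq".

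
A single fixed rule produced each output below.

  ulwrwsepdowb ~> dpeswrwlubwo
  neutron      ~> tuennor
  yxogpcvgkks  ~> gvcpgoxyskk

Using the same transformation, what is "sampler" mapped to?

pmasrel

The transformation: reverse the string, then move the first 3 characters to the end (rotate left by 3).
"sampler" → "relpmas" → "pmasrel".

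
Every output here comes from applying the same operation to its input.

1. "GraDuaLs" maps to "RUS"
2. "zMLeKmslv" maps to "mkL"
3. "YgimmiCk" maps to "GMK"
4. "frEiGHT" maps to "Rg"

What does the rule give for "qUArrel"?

uR

The rule is to flip the case of every letter, then keep one character in every 3, starting at position 2 (positions 2nd, 5th, 8th, ...).
Applying both steps to "qUArrel": "QuaRREL", then "uR".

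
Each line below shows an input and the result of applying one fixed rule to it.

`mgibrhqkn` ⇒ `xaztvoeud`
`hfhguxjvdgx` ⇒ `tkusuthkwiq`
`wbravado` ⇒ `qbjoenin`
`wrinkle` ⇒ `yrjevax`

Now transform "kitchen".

Each output is the input with this applied: shift every letter 13 places forward in the alphabet (wrapping around) — i.e. ROT13, then move the last 2 characters to the front (rotate right by 2).
Applying that to "kitchen" gives "raxvgpu".
(Check on "wbravado": → "joeninqb" → "qbjoenin" ✓)

raxvgpu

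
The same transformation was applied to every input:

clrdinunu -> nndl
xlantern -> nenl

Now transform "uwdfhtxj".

In each case the input is transformed by: keep every other character starting from the second (positions 2nd, 4th, 6th, ...), then reverse the string.
So "uwdfhtxj" becomes "jtfw".

jtfw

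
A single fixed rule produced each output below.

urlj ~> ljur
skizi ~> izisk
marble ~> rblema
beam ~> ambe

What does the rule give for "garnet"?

Rule — move the first 2 characters to the end (rotate left by 2).
Doing the same to "garnet": "rnetga".

rnetga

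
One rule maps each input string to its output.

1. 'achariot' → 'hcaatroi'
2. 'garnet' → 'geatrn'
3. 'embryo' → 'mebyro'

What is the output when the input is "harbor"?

hbarro

The pattern: sort the characters into reverse alphabetical order, then swap the front and back halves of the string.
Starting from "harbor": after the first operation, "rrohba"; after the second, "hbarro".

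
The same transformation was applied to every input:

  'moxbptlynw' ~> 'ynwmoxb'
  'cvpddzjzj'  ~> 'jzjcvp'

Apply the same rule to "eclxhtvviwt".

iwteclxh

Looking at the pairs, the operation is to move the last 3 characters to the front (rotate right by 3), then delete the last 3 characters.
"eclxhtvviwt" → "iwteclxhtvv" → "iwteclxh".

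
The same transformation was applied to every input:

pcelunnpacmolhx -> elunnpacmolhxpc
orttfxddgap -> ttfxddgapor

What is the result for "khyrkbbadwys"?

The transformation: move the first 2 characters to the end (rotate left by 2).
On "khyrkbbadwys" that produces "yrkbbadwyskh".

yrkbbadwyskh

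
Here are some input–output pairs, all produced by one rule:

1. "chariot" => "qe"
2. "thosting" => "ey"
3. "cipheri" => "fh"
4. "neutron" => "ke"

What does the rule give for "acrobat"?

hq

The rule is to keep one character in every 3, starting at position 3 (positions 3rd, 6th, 9th, ...), then shift every letter 10 places backward in the alphabet (wrapping around).
For "acrobat", step one produces "ra"; step two turns that into "hq".
(Check on "thosting": → "oi" → "ey" ✓)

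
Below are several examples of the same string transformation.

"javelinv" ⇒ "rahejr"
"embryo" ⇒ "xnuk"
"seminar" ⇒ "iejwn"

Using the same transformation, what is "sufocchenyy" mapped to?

Looking at the pairs, the operation is to shift every letter 4 places backward in the alphabet (wrapping around), then delete the first 2 characters.
Applying that to "sufocchenyy" gives "bkyydajuu".

bkyydajuu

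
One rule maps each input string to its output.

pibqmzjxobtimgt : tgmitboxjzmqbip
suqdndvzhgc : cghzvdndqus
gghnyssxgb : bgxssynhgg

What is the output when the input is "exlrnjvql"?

lqvjnrlxe

Looking at the pairs, the operation is to reverse the string.
For "exlrnjvql" the result is "lqvjnrlxe".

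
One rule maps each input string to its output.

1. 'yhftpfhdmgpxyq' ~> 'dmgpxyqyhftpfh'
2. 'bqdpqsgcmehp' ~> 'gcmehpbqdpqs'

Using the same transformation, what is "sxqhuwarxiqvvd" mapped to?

rxiqvvdsxqhuwa

In each case the input is transformed by: swap the front and back halves of the string.
On "sxqhuwarxiqvvd" that produces "rxiqvvdsxqhuwa".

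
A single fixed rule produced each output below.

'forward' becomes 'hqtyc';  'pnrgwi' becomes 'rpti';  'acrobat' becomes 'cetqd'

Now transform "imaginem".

kocikp

The rule is to shift every letter 2 places forward in the alphabet (wrapping around), then delete the last 2 characters.
Starting from "imaginem": after the first operation, "kocikpgo"; after the second, "kocikp".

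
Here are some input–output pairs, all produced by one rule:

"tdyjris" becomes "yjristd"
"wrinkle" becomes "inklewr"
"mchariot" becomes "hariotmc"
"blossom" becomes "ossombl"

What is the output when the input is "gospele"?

spelego

The transformation: move the first 2 characters to the end (rotate left by 2).
"gospele" → "spelego".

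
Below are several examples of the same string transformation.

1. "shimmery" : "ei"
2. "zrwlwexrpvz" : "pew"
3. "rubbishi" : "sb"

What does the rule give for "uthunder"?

What's happening: reverse the string, then keep one character in every 3, starting at position 3 (positions 3rd, 6th, 9th, ...).
Working it through for "uthunder": intermediate "rednuhtu", final "dh".

dh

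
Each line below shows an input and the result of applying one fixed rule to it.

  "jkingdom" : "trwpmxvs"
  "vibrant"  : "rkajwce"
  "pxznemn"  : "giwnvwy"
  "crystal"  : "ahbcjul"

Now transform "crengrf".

Each output is the input with this applied: shift every letter 9 places forward in the alphabet (wrapping around), then move the first character to the end.
Working it through for "crengrf": intermediate "lanwpao", final "anwpaol".

anwpaol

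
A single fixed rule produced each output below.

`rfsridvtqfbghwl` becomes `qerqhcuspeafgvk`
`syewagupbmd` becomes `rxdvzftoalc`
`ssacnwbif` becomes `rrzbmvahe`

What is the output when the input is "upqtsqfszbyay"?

The pattern: shift every letter 1 place backward in the alphabet (wrapping around).
So "upqtsqfszbyay" becomes "topsrperyaxzx".

topsrperyaxzx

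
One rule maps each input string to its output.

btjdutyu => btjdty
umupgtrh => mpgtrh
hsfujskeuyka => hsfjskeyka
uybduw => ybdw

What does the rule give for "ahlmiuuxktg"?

Each output is the input with this applied: remove every "u".
Doing the same to "ahlmiuuxktg": "ahlmixktg".

ahlmixktg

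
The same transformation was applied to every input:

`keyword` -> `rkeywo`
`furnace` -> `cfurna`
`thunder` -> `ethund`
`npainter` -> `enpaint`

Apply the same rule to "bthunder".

What's happening: delete the last character, then move the last character to the front.
Applying both steps to "bthunder": "bthunde", then "ebthund".

ebthund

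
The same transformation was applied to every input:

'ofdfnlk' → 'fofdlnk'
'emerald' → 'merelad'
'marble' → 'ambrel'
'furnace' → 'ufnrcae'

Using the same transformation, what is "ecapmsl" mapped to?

cepasml

Each output is the input with this applied: swap each adjacent pair of characters (1↔2, 3↔4, ...).
On "ecapmsl" that produces "cepasml".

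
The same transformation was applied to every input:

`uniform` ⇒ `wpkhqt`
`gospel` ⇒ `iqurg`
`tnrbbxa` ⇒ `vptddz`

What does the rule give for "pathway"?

The pattern: delete the last character, then shift every letter 2 places forward in the alphabet (wrapping around).
Applying that to "pathway" gives "rcvjyc".
(Check on "gospel": → "gospe" → "iqurg" ✓)

rcvjyc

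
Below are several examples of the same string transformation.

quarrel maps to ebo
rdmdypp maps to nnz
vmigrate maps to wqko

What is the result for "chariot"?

rby

In each case the input is transformed by: keep every other character starting from the second (positions 2nd, 4th, 6th, ...), then shift every letter 10 places forward in the alphabet (wrapping around).
Working it through for "chariot": intermediate "hro", final "rby".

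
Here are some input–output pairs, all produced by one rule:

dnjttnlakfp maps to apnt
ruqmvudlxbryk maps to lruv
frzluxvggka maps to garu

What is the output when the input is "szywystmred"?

mdzy

Each output is the input with this applied: keep one character in every 3, starting at position 2 (positions 2nd, 5th, 8th, ...), then swap the front and back halves of the string.
"szywystmred" → "mdzy".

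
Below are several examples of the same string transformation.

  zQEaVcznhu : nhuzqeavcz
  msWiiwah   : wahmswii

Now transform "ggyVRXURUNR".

unrggyvrxur

Looking at the pairs, the operation is to move the last 3 characters to the front (rotate right by 3), then convert every letter to lowercase.
On "ggyVRXURUNR": the first step gives "UNRggyVRXUR", and the second then gives "unrggyvrxur".
(Check on "msWiiwah": → "wahmsWii" → "wahmswii" ✓)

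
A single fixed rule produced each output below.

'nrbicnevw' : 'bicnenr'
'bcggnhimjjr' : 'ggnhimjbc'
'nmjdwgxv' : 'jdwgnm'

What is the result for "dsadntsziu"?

adntszds

Each output is the input with this applied: delete the last 2 characters, then move the first 2 characters to the end (rotate left by 2).
Working it through for "dsadntsziu": intermediate "dsadntsz", final "adntszds".
(Check on "nrbicnevw": → "nrbicne" → "bicnenr" ✓)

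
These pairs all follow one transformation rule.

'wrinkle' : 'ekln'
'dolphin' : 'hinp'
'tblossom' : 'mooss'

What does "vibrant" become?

anrt

The rule is to delete the first 3 characters, then sort the characters into alphabetical order.
"vibrant" → "rant" → "anrt".
(Check on "wrinkle": → "nkle" → "ekln" ✓)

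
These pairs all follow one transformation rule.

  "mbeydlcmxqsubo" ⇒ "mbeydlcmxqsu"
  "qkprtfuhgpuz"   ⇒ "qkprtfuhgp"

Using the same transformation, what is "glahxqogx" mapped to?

glahxqo

What's happening: delete the last 2 characters.
"glahxqogx" → "glahxqo".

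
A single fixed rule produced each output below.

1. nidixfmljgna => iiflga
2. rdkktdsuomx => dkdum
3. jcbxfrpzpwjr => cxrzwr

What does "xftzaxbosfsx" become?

fzxofx

Each output is the input with this applied: keep every other character starting from the second (positions 2nd, 4th, 6th, ...).
"xftzaxbosfsx" → "fzxofx".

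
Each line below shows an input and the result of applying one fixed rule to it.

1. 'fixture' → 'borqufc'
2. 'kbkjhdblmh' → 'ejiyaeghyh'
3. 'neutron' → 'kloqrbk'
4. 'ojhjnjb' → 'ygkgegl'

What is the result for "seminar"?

The rule is to reverse the string, then shift every letter 3 places backward in the alphabet (wrapping around).
Working it through for "seminar": intermediate "ranimes", final "oxkfjbp".

oxkfjbp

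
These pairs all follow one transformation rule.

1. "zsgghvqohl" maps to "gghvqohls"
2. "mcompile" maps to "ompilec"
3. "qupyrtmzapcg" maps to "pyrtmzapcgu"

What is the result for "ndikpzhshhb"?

ikpzhshhbd

What's happening: delete the first character, then move the first character to the end.
"ndikpzhshhb" → "ikpzhshhbd".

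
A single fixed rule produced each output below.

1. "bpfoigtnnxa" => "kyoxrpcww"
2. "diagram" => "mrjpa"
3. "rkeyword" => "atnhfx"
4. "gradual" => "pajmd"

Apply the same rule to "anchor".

What's happening: delete the last 2 characters, then shift every letter 9 places forward in the alphabet (wrapping around).
On "anchor" that produces "jwlq".

jwlq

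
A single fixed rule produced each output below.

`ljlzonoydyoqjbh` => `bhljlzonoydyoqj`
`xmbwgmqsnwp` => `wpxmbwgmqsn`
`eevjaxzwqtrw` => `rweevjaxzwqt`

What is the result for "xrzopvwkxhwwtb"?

In each case the input is transformed by: move the last 2 characters to the front (rotate right by 2).
For "xrzopvwkxhwwtb" the result is "tbxrzopvwkxhww".

tbxrzopvwkxhww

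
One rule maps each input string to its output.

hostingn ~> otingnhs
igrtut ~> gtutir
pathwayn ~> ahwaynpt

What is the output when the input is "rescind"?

ecindrs

The pattern: move the first 2 characters to the end (rotate left by 2), then swap the first and last characters.
Starting from "rescind": after the first operation, "scindre"; after the second, "ecindrs".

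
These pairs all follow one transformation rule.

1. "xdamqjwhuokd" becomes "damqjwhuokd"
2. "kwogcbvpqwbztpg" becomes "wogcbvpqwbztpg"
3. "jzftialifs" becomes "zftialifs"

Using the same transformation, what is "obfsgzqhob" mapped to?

bfsgzqhob

What's happening: delete the first character.
Doing the same to "obfsgzqhob": "bfsgzqhob".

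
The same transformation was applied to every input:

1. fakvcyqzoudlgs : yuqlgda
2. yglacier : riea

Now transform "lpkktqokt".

What's happening: sort the characters into reverse alphabetical order, then keep every other character starting from the second (positions 2nd, 4th, 6th, ...).
On "lpkktqokt": the first step gives "ttqpolkkk", and the second then gives "tplk".
(Check on "yglacier": → "yrligeca" → "riea" ✓)

tplk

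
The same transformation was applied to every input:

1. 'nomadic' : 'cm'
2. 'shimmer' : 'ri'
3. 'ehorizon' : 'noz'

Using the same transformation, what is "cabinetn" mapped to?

Looking at the pairs, the operation is to move the last 2 characters to the front (rotate right by 2), then keep one character in every 3, starting at position 2 (positions 2nd, 5th, 8th, ...).
Applying both steps to "cabinetn": "tncabine", then "nbe".

nbe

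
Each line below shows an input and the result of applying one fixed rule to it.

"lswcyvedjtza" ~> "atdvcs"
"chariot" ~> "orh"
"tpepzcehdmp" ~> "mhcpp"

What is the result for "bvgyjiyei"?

eiyv

The transformation: keep every other character starting from the second (positions 2nd, 4th, 6th, ...), then reverse the string.
"bvgyjiyei" → "vyie" → "eiyv".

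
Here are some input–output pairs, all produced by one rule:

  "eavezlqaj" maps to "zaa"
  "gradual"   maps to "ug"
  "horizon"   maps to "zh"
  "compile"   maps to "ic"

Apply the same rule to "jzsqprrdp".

Each output is the input with this applied: move the first 3 characters to the end (rotate left by 3), then keep one character in every 3, starting at position 2 (positions 2nd, 5th, 8th, ...).
"jzsqprrdp" → "qprrdpjzs" → "pdz".

pdz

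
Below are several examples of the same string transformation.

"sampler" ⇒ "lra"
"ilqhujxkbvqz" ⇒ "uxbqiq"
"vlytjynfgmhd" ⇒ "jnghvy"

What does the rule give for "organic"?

ncr

The rule is to move the first 3 characters to the end (rotate left by 3), then keep every other character starting from the second (positions 2nd, 4th, 6th, ...).
Applying both steps to "organic": "anicorg", then "ncr".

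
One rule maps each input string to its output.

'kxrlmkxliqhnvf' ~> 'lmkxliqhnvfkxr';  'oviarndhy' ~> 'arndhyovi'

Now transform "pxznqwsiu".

In each case the input is transformed by: move the first 3 characters to the end (rotate left by 3).
Applying that to "pxznqwsiu" gives "nqwsiupxz".

nqwsiupxz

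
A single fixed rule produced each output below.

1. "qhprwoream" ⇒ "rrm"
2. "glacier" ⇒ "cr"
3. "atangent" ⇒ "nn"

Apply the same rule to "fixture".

te

The pattern: move the first character to the end, then keep one character in every 3, starting at position 3 (positions 3rd, 6th, 9th, ...).
Applying both steps to "fixture": "ixturef", then "te".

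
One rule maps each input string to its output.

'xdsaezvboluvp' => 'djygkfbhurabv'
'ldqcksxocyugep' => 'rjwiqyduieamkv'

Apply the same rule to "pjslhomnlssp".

vpyrnustryyv

Each output is the input with this applied: shift every letter 6 places forward in the alphabet (wrapping around).
Applying that to "pjslhomnlssp" gives "vpyrnustryyv".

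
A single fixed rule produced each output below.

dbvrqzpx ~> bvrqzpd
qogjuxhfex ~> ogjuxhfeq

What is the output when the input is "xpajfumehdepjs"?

pajfumehdepjx

Looking at the pairs, the operation is to delete the last character, then move the first character to the end.
For "xpajfumehdepjs", step one produces "xpajfumehdepj"; step two turns that into "pajfumehdepjx".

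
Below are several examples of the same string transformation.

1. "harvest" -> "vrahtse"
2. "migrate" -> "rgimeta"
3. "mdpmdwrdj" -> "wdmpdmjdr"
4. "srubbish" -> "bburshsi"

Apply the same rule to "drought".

What's happening: reverse the string, then move the first 3 characters to the end (rotate left by 3).
For "drought", step one produces "thguord"; step two turns that into "uordthg".
(Check on "mdpmdwrdj": → "jdrwdmpdm" → "wdmpdmjdr" ✓)

uordthg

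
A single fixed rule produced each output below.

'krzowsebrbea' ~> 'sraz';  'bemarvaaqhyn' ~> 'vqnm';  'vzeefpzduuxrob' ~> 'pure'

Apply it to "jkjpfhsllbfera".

Each output is the input with this applied: keep one character in every 3, starting at position 3 (positions 3rd, 6th, 9th, ...), then move the first character to the end.
"jkjpfhsllbfera" → "jhle" → "hlej".

hlej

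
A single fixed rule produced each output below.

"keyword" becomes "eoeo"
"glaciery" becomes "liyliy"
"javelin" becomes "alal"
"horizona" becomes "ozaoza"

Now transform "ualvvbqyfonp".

avynavyn

Looking at the pairs, the operation is to keep one character in every 3, starting at position 2 (positions 2nd, 5th, 8th, ...), then write the whole string twice.
"ualvvbqyfonp" → "avynavyn".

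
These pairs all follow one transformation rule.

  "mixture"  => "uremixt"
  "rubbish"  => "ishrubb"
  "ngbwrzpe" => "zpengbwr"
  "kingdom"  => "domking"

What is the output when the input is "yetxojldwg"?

dwgyetxojl

Looking at the pairs, the operation is to move the last 3 characters to the front (rotate right by 3).
Doing the same to "yetxojldwg": "dwgyetxojl".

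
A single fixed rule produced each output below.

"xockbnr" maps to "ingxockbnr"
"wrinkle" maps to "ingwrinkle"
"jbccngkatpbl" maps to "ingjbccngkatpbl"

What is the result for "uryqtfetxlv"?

Each output is the input with this applied: prepend "ing".
"uryqtfetxlv" → "inguryqtfetxlv".

inguryqtfetxlv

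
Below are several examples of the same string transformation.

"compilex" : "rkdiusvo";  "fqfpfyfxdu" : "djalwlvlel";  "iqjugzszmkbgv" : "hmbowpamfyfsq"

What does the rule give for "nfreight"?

The transformation: shift every letter 6 places forward in the alphabet (wrapping around), then move the last 3 characters to the front (rotate right by 3).
Applying both steps to "nfreight": "tlxkomnz", then "mnztlxko".
(Check on "fqfpfyfxdu": → "lwlvleldja" → "djalwlvlel" ✓)

mnztlxko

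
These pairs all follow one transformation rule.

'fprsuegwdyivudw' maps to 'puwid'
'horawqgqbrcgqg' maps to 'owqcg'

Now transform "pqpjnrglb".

Rule — keep one character in every 3, starting at position 2 (positions 2nd, 5th, 8th, ...).
"pqpjnrglb" → "qnl".

qnl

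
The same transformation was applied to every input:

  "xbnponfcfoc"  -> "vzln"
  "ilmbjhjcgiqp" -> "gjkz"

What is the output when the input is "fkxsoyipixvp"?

The pattern: shift every letter 2 places backward in the alphabet (wrapping around), then keep only the first 4 characters.
Starting from "fkxsoyipixvp": after the first operation, "divqmwgngvtn"; after the second, "divq".

divq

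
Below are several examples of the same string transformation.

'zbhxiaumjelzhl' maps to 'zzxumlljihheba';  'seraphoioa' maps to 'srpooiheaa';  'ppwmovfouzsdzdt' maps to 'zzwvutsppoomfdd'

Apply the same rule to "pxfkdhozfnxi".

Looking at the pairs, the operation is to sort the characters into reverse alphabetical order.
For "pxfkdhozfnxi" the result is "zxxponkihffd".

zxxponkihffd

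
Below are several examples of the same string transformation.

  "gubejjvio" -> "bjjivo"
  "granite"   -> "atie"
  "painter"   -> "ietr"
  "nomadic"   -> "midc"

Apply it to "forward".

The transformation: swap each adjacent pair of characters (1↔2, 3↔4, ...), then delete the first 3 characters.
Starting from "forward": after the first operation, "ofwrrad"; after the second, "rrad".

rrad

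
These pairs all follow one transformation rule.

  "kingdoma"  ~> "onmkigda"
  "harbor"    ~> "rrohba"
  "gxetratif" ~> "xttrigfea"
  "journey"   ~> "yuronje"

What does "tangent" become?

The pattern: sort the characters into reverse alphabetical order.
For "tangent" the result is "ttnngea".

ttnngea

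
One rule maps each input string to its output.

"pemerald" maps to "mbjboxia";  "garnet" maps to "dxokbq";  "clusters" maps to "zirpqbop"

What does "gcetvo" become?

The transformation: shift every letter 3 places backward in the alphabet (wrapping around).
"gcetvo" → "dzbqsl".

dzbqsl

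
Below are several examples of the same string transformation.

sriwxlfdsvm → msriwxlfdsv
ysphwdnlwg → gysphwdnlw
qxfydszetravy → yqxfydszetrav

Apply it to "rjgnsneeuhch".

Looking at the pairs, the operation is to move the last character to the front.
For "rjgnsneeuhch" the result is "hrjgnsneeuhc".

hrjgnsneeuhc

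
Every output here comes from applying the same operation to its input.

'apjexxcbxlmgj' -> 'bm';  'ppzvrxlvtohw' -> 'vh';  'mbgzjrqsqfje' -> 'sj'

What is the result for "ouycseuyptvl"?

Rule — keep one character in every 3, starting at position 2 (positions 2nd, 5th, 8th, ...), then delete the first 2 characters.
"ouycseuyptvl" → "usyv" → "yv".

yv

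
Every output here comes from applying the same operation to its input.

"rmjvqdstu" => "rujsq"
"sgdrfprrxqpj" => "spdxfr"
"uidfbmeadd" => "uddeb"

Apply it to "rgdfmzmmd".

Each output is the input with this applied: keep every other character starting from the first (positions 1st, 3rd, 5th, ...), then take characters alternately from the front and the back (1st, last, 2nd, 2nd-last, ...).
For "rgdfmzmmd" the result is "rddmm".

rddmm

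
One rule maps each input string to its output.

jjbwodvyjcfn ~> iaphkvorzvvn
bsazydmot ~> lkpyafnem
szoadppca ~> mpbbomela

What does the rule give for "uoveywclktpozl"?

Each output is the input with this applied: shift every letter 12 places forward in the alphabet (wrapping around), then move the first 3 characters to the end (rotate left by 3).
"uoveywclktpozl" → "gahqkioxwfbalx" → "qkioxwfbalxgah".

qkioxwfbalxgah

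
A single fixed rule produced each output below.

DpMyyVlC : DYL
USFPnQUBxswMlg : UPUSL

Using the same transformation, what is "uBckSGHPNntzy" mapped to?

Each output is the input with this applied: keep one character in every 3, starting at position 1 (positions 1st, 4th, 7th, ...), then convert every letter to uppercase.
Doing the same to "uBckSGHPNntzy": "UKHNY".

UKHNY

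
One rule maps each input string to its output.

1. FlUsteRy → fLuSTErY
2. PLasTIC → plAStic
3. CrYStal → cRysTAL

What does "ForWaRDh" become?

The transformation: flip the case of every letter.
Applying that to "ForWaRDh" gives "fORwArdH".

fORwArdH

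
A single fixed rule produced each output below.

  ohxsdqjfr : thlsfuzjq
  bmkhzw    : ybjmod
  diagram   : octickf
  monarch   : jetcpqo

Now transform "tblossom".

Looking at the pairs, the operation is to shift every letter 2 places forward in the alphabet (wrapping around), then reverse the string.
On "tblossom": the first step gives "vdnquuqo", and the second then gives "oquuqndv".

oquuqndv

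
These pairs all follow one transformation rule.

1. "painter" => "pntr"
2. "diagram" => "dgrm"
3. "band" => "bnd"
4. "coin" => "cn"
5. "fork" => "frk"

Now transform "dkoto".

dkt

The transformation: remove every vowel.
"dkoto" → "dkt".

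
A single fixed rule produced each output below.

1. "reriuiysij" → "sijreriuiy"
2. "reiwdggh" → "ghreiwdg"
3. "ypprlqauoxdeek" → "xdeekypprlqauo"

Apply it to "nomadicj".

In each case the input is transformed by: move the first 2 characters to the end (rotate left by 2), then swap the front and back halves of the string.
Working it through for "nomadicj": intermediate "madicjno", final "cjnomadi".

cjnomadi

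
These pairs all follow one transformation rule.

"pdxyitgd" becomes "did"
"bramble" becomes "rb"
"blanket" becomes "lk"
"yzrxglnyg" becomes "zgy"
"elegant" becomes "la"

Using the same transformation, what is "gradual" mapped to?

The pattern: keep one character in every 3, starting at position 2 (positions 2nd, 5th, 8th, ...).
So "gradual" becomes "ru".

ru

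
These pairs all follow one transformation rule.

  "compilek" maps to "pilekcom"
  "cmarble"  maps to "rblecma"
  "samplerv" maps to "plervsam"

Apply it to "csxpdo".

pdocsx

What's happening: move the first 3 characters to the end (rotate left by 3).
So "csxpdo" becomes "pdocsx".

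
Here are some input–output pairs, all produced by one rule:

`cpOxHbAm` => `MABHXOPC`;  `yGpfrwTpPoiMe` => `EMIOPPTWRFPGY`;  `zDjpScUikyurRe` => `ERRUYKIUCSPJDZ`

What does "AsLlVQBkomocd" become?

Each output is the input with this applied: reverse the string, then convert every letter to uppercase.
"AsLlVQBkomocd" → "DCOMOKBQVLLSA".

DCOMOKBQVLLSA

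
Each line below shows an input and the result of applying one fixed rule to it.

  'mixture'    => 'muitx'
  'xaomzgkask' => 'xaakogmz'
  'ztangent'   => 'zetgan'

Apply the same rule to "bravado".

The rule is to delete the last 2 characters, then take characters alternately from the front and the back (1st, last, 2nd, 2nd-last, ...).
Starting from "bravado": after the first operation, "brava"; after the second, "barva".
(Check on "ztangent": → "ztange" → "zetgan" ✓)

barva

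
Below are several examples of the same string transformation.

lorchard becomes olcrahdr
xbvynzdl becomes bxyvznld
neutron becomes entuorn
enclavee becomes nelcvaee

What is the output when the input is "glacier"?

lgcaeir

The transformation: swap each adjacent pair of characters (1↔2, 3↔4, ...).
Doing the same to "glacier": "lgcaeir".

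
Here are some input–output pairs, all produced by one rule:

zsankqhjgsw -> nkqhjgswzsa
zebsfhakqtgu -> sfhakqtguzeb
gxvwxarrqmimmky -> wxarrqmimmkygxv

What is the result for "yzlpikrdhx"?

What's happening: move the first 3 characters to the end (rotate left by 3).
For "yzlpikrdhx" the result is "pikrdhxyzl".

pikrdhxyzl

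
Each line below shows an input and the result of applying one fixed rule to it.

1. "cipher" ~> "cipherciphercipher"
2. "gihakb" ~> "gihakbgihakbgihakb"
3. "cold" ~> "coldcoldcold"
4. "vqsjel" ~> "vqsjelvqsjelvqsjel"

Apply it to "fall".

fallfallfall

The transformation: write the whole string 3 times in a row.
"fall" → "fallfallfall".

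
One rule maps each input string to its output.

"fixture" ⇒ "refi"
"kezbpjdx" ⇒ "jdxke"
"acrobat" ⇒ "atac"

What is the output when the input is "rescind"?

ndre

Rule — move the first 2 characters to the end (rotate left by 2), then delete the first 3 characters.
Applying both steps to "rescind": "scindre", then "ndre".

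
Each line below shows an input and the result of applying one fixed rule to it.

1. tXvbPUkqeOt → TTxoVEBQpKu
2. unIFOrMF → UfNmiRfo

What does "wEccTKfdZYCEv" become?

Looking at the pairs, the operation is to flip the case of every letter, then take characters alternately from the front and the back (1st, last, 2nd, 2nd-last, ...).
On "wEccTKfdZYCEv": the first step gives "WeCCtkFDzyceV", and the second then gives "WVeeCcCytzkDF".

WVeeCcCytzkDF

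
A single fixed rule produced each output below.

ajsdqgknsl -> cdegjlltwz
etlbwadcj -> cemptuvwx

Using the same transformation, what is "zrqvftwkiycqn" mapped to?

bdgjjkmoprsvy

Looking at the pairs, the operation is to shift every letter 7 places backward in the alphabet (wrapping around), then sort the characters into alphabetical order.
On "zrqvftwkiycqn": the first step gives "skjoympdbrvjg", and the second then gives "bdgjjkmoprsvy".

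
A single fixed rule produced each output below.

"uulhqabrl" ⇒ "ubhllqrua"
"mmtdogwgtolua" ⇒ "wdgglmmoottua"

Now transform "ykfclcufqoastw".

yccffkloqstuwa

Rule — sort the characters into alphabetical order, then swap the first and last characters.
Working it through for "ykfclcufqoastw": intermediate "accffkloqstuwy", final "yccffkloqstuwa".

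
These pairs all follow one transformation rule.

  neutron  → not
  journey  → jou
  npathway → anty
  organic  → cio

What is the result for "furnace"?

Looking at the pairs, the operation is to sort the characters into alphabetical order, then keep every other character starting from the second (positions 2nd, 4th, 6th, ...).
On "furnace": the first step gives "acefnru", and the second then gives "cfr".

cfr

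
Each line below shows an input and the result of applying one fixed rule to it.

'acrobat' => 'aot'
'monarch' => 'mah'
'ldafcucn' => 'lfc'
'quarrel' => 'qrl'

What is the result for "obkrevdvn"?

The pattern: keep one character in every 3, starting at position 1 (positions 1st, 4th, 7th, ...).
On "obkrevdvn" that produces "ord".

ord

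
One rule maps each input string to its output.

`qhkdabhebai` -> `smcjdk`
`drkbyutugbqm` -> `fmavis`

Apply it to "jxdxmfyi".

lfoa

In each case the input is transformed by: shift every letter 2 places forward in the alphabet (wrapping around), then keep every other character starting from the first (positions 1st, 3rd, 5th, ...).
Working it through for "jxdxmfyi": intermediate "lzfzohak", final "lfoa".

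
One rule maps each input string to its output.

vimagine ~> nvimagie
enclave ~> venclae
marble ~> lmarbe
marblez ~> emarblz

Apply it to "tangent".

In each case the input is transformed by: move the last character to the front, then swap the first and last characters.
"tangent" → "ttangen" → "ntanget".

ntanget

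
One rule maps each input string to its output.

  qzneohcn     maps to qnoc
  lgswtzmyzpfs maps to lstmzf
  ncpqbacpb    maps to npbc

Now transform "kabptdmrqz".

Each output is the input with this applied: swap each adjacent pair of characters (1↔2, 3↔4, ...), then keep every other character starting from the second (positions 2nd, 4th, 6th, ...).
So "kabptdmrqz" becomes "kbtmq".
(Check on "ncpqbacpb": → "cnqpabpcb" → "npbc" ✓)

kbtmq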